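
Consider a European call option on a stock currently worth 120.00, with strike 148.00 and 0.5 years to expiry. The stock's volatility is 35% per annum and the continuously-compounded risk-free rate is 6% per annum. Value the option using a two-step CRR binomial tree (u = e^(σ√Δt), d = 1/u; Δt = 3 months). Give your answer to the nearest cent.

CRR parameters: u = e^(σ√Δt) = e^(0.35·√0.25) = 1.1912, d = 1/u = 0.8395
Per-period rate: rΔt = 0.06·0.25 = 0.015, so R = e^0.015 = 1.0151
Risk-neutral probability p = (e^0.015 − 0.8395)/(1.1912 − 0.8395) = 0.1757/0.3518 = 0.4993
Terminal stock prices: S_uu = 170.3, S_ud = 120, S_dd = 84.56
Terminal payoffs (S − K): max(22.29, 0) = 22.29, max(-28, 0) = 0, max(-63.44, 0) = 0
Node u (S = 142.9): V_u = e^(−0.015)·[0.4993·22.2881 + 0.5007·0.0000] = 10.9633
Node d (S = 100.7): V_d = e^(−0.015)·[0.4993·0.0000 + 0.5007·0.0000] = 0.0000
Node 0 (S = 120): V_0 = e^(−0.015)·[0.4993·10.9633 + 0.5007·0.0000] = 5.3927

5.39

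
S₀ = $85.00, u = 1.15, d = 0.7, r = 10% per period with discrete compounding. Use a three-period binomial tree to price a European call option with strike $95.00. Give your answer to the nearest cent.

$18.09

Risk-neutral probability p = (1 + 0.1 − 0.7)/(1.15 − 0.7) = 0.4000/0.4500 = 0.8889
Terminal stock prices: S_uuu = 129.3, S_uud = 78.69, S_udd = 47.9, S_ddd = 29.15
Terminal payoffs (S − K): max(34.27, 0) = 34.27, max(-16.31, 0) = 0, max(-47.1, 0) = 0, max(-65.84, 0) = 0
Node uu (S = 112.4): V_uu = 1/1.1·[0.8889·34.2744 + 0.1111·0.0000] = 27.6965
Node ud (S = 68.42): V_ud = 1/1.1·[0.8889·0.0000 + 0.1111·0.0000] = 0.0000
Node dd (S = 41.65): V_dd = 1/1.1·[0.8889·0.0000 + 0.1111·0.0000] = 0.0000
Node u (S = 97.75): V_u = 1/1.1·[0.8889·27.6965 + 0.1111·0.0000] = 22.3810
Node d (S = 59.5): V_d = 1/1.1·[0.8889·0.0000 + 0.1111·0.0000] = 0.0000
Node 0 (S = 85): V_0 = 1/1.1·[0.8889·22.3810 + 0.1111·0.0000] = 18.0856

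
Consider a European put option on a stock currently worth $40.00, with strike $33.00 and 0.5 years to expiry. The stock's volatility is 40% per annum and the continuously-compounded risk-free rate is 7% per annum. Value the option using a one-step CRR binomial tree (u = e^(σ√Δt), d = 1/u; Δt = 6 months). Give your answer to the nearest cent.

$1.40

CRR parameters: u = e^(σ√Δt) = e^(0.4·√0.5) = 1.3269, d = 1/u = 0.7536
Per-period rate: rΔt = 0.07·0.5 = 0.035, so R = e^0.035 = 1.0356
Risk-neutral probability p = (e^0.035 − 0.7536)/(1.3269 − 0.7536) = 0.2820/0.5733 = 0.4919
Terminal stock prices: S_u = 53.08, S_d = 30.15
Terminal payoffs (K − S): max(-20.08, 0) = 0, max(2.854, 0) = 2.854
Node 0 (S = 40): V_0 = e^(−0.035)·[0.4919·0.0000 + 0.5081·2.8545] = 1.4005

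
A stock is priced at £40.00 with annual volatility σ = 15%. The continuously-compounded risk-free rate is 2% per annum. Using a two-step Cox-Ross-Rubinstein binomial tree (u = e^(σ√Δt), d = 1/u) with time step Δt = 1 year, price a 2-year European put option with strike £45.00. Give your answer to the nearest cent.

CRR parameters: u = e^(σ√Δt) = e^(0.15·√1) = 1.1618, d = 1/u = 0.8607
Per-period rate: rΔt = 0.02·1 = 0.02, so R = e^0.02 = 1.0202
Risk-neutral probability p = (e^0.02 − 0.8607)/(1.1618 − 0.8607) = 0.1595/0.3011 = 0.5297
Terminal stock prices: S_uu = 53.99, S_ud = 40, S_dd = 29.63
Terminal payoffs (K − S): max(-8.994, 0) = 0, max(5, 0) = 5, max(15.37, 0) = 15.37
Node u (S = 46.47): V_u = e^(−0.02)·[0.5297·0.0000 + 0.4703·5.0000] = 2.3052
Node d (S = 34.43): V_d = e^(−0.02)·[0.5297·5.0000 + 0.4703·15.3673] = 9.6806
Node 0 (S = 40): V_0 = e^(−0.02)·[0.5297·2.3052 + 0.4703·9.6806] = 5.6598

£5.66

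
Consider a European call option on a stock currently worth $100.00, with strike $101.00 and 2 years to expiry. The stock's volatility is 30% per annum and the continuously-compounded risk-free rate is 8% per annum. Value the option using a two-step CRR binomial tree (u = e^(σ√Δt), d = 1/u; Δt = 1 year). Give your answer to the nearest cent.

CRR parameters: u = e^(σ√Δt) = e^(0.3·√1) = 1.3499, d = 1/u = 0.7408
Per-period rate: rΔt = 0.08·1 = 0.08, so R = e^0.08 = 1.0833
Risk-neutral probability p = (e^0.08 − 0.7408)/(1.3499 − 0.7408) = 0.3425/0.6090 = 0.5623
Terminal stock prices: S_uu = 182.2, S_ud = 100, S_dd = 54.88
Terminal payoffs (S − K): max(81.21, 0) = 81.21, max(-1, 0) = 0, max(-46.12, 0) = 0
Node u (S = 135): V_u = e^(−0.08)·[0.5623·81.2119 + 0.4377·0.0000] = 42.1552
Node d (S = 74.08): V_d = e^(−0.08)·[0.5623·0.0000 + 0.4377·0.0000] = 0.0000
Node 0 (S = 100): V_0 = e^(−0.08)·[0.5623·42.1552 + 0.4377·0.0000] = 21.8818

$21.88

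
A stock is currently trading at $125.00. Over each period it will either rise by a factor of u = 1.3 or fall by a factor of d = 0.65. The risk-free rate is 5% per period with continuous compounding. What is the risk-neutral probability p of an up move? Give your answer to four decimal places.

p = 0.6173

Risk-neutral probability p = (e^0.05 − 0.65)/(1.3 − 0.65) = 0.4013/0.6500 = 0.6173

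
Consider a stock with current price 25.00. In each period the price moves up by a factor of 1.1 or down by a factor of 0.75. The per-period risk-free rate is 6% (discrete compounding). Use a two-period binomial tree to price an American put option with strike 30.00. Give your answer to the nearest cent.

5.00

Risk-neutral probability p = (1 + 0.06 − 0.75)/(1.1 − 0.75) = 0.3100/0.3500 = 0.8857
Terminal stock prices: S_uu = 30.25, S_ud = 20.63, S_dd = 14.06
Terminal payoffs (K − S): max(-0.25, 0) = 0, max(9.375, 0) = 9.375, max(15.94, 0) = 15.94
Node u (S = 27.5): continuation = 1/1.06·[0.8857·0.0000 + 0.1143·9.3750] = 1.0108; exercise value = 2.5000 > continuation, so V_u = 2.5000 (exercise)
Node d (S = 18.75): continuation = 1/1.06·[0.8857·9.3750 + 0.1143·15.9375] = 9.5519; exercise value = 11.2500 > continuation, so V_d = 11.2500 (exercise)
Node 0 (S = 25): continuation = 1/1.06·[0.8857·2.5000 + 0.1143·11.2500] = 3.3019; exercise value = 5.0000 > continuation, so V_0 = 5.0000 (exercise)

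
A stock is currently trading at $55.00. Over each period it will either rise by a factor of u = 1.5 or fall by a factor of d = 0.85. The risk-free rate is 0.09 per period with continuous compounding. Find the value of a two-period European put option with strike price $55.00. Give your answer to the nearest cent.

Risk-neutral probability p = (e^0.09 − 0.85)/(1.5 − 0.85) = 0.2442/0.6500 = 0.3757
Terminal stock prices: S_uu = 123.8, S_ud = 70.12, S_dd = 39.74
Terminal payoffs (K − S): max(-68.75, 0) = 0, max(-15.12, 0) = 0, max(15.26, 0) = 15.26
Node u (S = 82.5): V_u = e^(−0.09)·[0.3757·0.0000 + 0.6243·0.0000] = 0.0000
Node d (S = 46.75): V_d = e^(−0.09)·[0.3757·0.0000 + 0.6243·15.2625] = 8.7089
Node 0 (S = 55): V_0 = e^(−0.09)·[0.3757·0.0000 + 0.6243·8.7089] = 4.9694

$4.97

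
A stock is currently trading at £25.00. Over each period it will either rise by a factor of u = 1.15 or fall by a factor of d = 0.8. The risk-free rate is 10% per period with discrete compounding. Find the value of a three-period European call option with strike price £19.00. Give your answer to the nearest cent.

£10.76

Risk-neutral probability p = (1 + 0.1 − 0.8)/(1.15 − 0.8) = 0.3000/0.3500 = 0.8571
Terminal stock prices: S_uuu = 38.02, S_uud = 26.45, S_udd = 18.4, S_ddd = 12.8
Terminal payoffs (S − K): max(19.02, 0) = 19.02, max(7.45, 0) = 7.45, max(-0.6, 0) = 0, max(-6.2, 0) = 0
Node uu (S = 33.06): V_uu = 1/1.1·[0.8571·19.0219 + 0.1429·7.4500] = 15.7898
Node ud (S = 23): V_ud = 1/1.1·[0.8571·7.4500 + 0.1429·0.0000] = 5.8052
Node dd (S = 16): V_dd = 1/1.1·[0.8571·0.0000 + 0.1429·0.0000] = 0.0000
Node u (S = 28.75): V_u = 1/1.1·[0.8571·15.7898 + 0.1429·5.8052] = 13.0576
Node d (S = 20): V_d = 1/1.1·[0.8571·5.8052 + 0.1429·0.0000] = 4.5235
Node 0 (S = 25): V_0 = 1/1.1·[0.8571·13.0576 + 0.1429·4.5235] = 10.7623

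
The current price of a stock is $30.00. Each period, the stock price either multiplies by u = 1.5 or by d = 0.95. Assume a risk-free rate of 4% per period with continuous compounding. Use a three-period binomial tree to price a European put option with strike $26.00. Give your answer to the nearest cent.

Risk-neutral probability p = (e^0.04 − 0.95)/(1.5 − 0.95) = 0.0908/0.5500 = 0.1651
Terminal stock prices: S_uuu = 101.2, S_uud = 64.12, S_udd = 40.61, S_ddd = 25.72
Terminal payoffs (K − S): max(-75.25, 0) = 0, max(-38.12, 0) = 0, max(-14.61, 0) = 0, max(0.2788, 0) = 0.2788
Node uu (S = 67.5): V_uu = e^(−0.04)·[0.1651·0.0000 + 0.8349·0.0000] = 0.0000
Node ud (S = 42.75): V_ud = e^(−0.04)·[0.1651·0.0000 + 0.8349·0.0000] = 0.0000
Node dd (S = 27.07): V_dd = e^(−0.04)·[0.1651·0.0000 + 0.8349·0.2788] = 0.2236
Node u (S = 45): V_u = e^(−0.04)·[0.1651·0.0000 + 0.8349·0.0000] = 0.0000
Node d (S = 28.5): V_d = e^(−0.04)·[0.1651·0.0000 + 0.8349·0.2236] = 0.1794
Node 0 (S = 30): V_0 = e^(−0.04)·[0.1651·0.0000 + 0.8349·0.1794] = 0.1439

$0.14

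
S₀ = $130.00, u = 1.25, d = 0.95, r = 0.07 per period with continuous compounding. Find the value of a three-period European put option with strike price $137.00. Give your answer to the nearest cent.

Risk-neutral probability p = (e^0.07 − 0.95)/(1.25 − 0.95) = 0.1225/0.3000 = 0.4084
Terminal stock prices: S_uuu = 253.9, S_uud = 193, S_udd = 146.7, S_ddd = 111.5
Terminal payoffs (K − S): max(-116.9, 0) = 0, max(-55.97, 0) = 0, max(-9.656, 0) = 0, max(25.54, 0) = 25.54
Node uu (S = 203.1): V_uu = e^(−0.07)·[0.4084·0.0000 + 0.5916·0.0000] = 0.0000
Node ud (S = 154.4): V_ud = e^(−0.07)·[0.4084·0.0000 + 0.5916·0.0000] = 0.0000
Node dd (S = 117.3): V_dd = e^(−0.07)·[0.4084·0.0000 + 0.5916·25.5413] = 14.0896
Node u (S = 162.5): V_u = e^(−0.07)·[0.4084·0.0000 + 0.5916·0.0000] = 0.0000
Node d (S = 123.5): V_d = e^(−0.07)·[0.4084·0.0000 + 0.5916·14.0896] = 7.7724
Node 0 (S = 130): V_0 = e^(−0.07)·[0.4084·0.0000 + 0.5916·7.7724] = 4.2876

$4.29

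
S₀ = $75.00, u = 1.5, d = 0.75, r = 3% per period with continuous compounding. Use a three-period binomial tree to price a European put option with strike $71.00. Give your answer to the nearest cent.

Risk-neutral probability p = (e^0.03 − 0.75)/(1.5 − 0.75) = 0.2805/0.7500 = 0.3739
Terminal stock prices: S_uuu = 253.1, S_uud = 126.6, S_udd = 63.28, S_ddd = 31.64
Terminal payoffs (K − S): max(-182.1, 0) = 0, max(-55.56, 0) = 0, max(7.719, 0) = 7.719, max(39.36, 0) = 39.36
Node uu (S = 168.8): V_uu = e^(−0.03)·[0.3739·0.0000 + 0.6261·0.0000] = 0.0000
Node ud (S = 84.38): V_ud = e^(−0.03)·[0.3739·0.0000 + 0.6261·7.7188] = 4.6896
Node dd (S = 42.19): V_dd = e^(−0.03)·[0.3739·7.7188 + 0.6261·39.3594] = 26.7141
Node u (S = 112.5): V_u = e^(−0.03)·[0.3739·0.0000 + 0.6261·4.6896] = 2.8492
Node d (S = 56.25): V_d = e^(−0.03)·[0.3739·4.6896 + 0.6261·26.7141] = 17.9322
Node 0 (S = 75): V_0 = e^(−0.03)·[0.3739·2.8492 + 0.6261·17.9322] = 11.9288

$11.93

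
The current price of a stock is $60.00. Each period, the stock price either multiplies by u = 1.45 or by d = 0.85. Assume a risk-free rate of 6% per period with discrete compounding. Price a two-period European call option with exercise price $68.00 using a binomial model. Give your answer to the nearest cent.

$8.75

Risk-neutral probability p = (1 + 0.06 − 0.85)/(1.45 − 0.85) = 0.2100/0.6000 = 0.3500
Terminal stock prices: S_uu = 126.2, S_ud = 73.95, S_dd = 43.35
Terminal payoffs (S − K): max(58.15, 0) = 58.15, max(5.95, 0) = 5.95, max(-24.65, 0) = 0
Node u (S = 87): V_u = 1/1.06·[0.3500·58.1500 + 0.6500·5.9500] = 22.8491
Node d (S = 51): V_d = 1/1.06·[0.3500·5.9500 + 0.6500·0.0000] = 1.9646
Node 0 (S = 60): V_0 = 1/1.06·[0.3500·22.8491 + 0.6500·1.9646] = 8.7492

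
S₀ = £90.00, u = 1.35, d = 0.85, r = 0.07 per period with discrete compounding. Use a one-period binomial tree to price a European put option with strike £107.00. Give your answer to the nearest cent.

Risk-neutral probability p = (1 + 0.07 − 0.85)/(1.35 − 0.85) = 0.2200/0.5000 = 0.4400
Terminal stock prices: S_u = 121.5, S_d = 76.5
Terminal payoffs (K − S): max(-14.5, 0) = 0, max(30.5, 0) = 30.5
Node 0 (S = 90): V_0 = 1/1.07·[0.4400·0.0000 + 0.5600·30.5000] = 15.9626

£15.96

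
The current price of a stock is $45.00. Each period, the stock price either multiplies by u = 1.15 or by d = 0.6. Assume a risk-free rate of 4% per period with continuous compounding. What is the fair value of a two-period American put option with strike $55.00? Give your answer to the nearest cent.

Risk-neutral probability p = (e^0.04 − 0.6)/(1.15 − 0.6) = 0.4408/0.5500 = 0.8015
Terminal stock prices: S_uu = 59.51, S_ud = 31.05, S_dd = 16.2
Terminal payoffs (K − S): max(-4.512, 0) = 0, max(23.95, 0) = 23.95, max(38.8, 0) = 38.8
Node u (S = 51.75): continuation = e^(−0.04)·[0.8015·0.0000 + 0.1985·23.9500] = 4.5683; exercise value = 3.2500 ≤ continuation, so V_u = 4.5683
Node d (S = 27): continuation = e^(−0.04)·[0.8015·23.9500 + 0.1985·38.8000] = 25.8434; exercise value = 28.0000 > continuation, so V_d = 28.0000 (exercise)
Node 0 (S = 45): continuation = e^(−0.04)·[0.8015·4.5683 + 0.1985·28.0000] = 8.8585; exercise value = 10.0000 > continuation, so V_0 = 10.0000 (exercise)

$10.00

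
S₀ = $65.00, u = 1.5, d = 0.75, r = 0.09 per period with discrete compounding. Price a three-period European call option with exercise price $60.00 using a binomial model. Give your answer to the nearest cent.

Risk-neutral probability p = (1 + 0.09 − 0.75)/(1.5 − 0.75) = 0.3400/0.7500 = 0.4533
Terminal stock prices: S_uuu = 219.4, S_uud = 109.7, S_udd = 54.84, S_ddd = 27.42
Terminal payoffs (S − K): max(159.4, 0) = 159.4, max(49.69, 0) = 49.69, max(-5.156, 0) = 0, max(-32.58, 0) = 0
Node uu (S = 146.2): V_uu = 1/1.09·[0.4533·159.3750 + 0.5467·49.6875] = 91.2041
Node ud (S = 73.12): V_ud = 1/1.09·[0.4533·49.6875 + 0.5467·0.0000] = 20.6651
Node dd (S = 36.56): V_dd = 1/1.09·[0.4533·0.0000 + 0.5467·0.0000] = 0.0000
Node u (S = 97.5): V_u = 1/1.09·[0.4533·91.2041 + 0.5467·20.6651] = 48.2962
Node d (S = 48.75): V_d = 1/1.09·[0.4533·20.6651 + 0.5467·0.0000] = 8.5947
Node 0 (S = 65): V_0 = 1/1.09·[0.4533·48.2962 + 0.5467·8.5947] = 24.3970

$24.40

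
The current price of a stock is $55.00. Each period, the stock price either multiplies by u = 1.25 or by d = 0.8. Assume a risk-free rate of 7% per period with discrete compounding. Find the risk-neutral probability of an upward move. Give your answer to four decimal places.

p = 0.6000

Risk-neutral probability p = (1 + 0.07 − 0.8)/(1.25 − 0.8) = 0.2700/0.4500 = 0.6000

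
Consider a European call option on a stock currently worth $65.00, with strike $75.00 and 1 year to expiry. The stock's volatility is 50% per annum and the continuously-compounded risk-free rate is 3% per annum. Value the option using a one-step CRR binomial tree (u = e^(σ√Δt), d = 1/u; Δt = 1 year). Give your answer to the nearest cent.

CRR parameters: u = e^(σ√Δt) = e^(0.5·√1) = 1.6487, d = 1/u = 0.6065
Per-period rate: rΔt = 0.03·1 = 0.03, so R = e^0.03 = 1.0305
Risk-neutral probability p = (e^0.03 − 0.6065)/(1.6487 − 0.6065) = 0.4239/1.0422 = 0.4068
Terminal stock prices: S_u = 107.2, S_d = 39.42
Terminal payoffs (S − K): max(32.17, 0) = 32.17, max(-35.58, 0) = 0
Node 0 (S = 65): V_0 = e^(−0.03)·[0.4068·32.1669 + 0.5932·0.0000] = 12.6976

$12.70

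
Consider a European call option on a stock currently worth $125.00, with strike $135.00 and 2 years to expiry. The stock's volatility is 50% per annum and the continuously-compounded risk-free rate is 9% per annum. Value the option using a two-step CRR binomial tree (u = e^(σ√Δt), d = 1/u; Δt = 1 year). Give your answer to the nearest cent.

$37.45

CRR parameters: u = e^(σ√Δt) = e^(0.5·√1) = 1.6487, d = 1/u = 0.6065
Per-period rate: rΔt = 0.09·1 = 0.09, so R = e^0.09 = 1.0942
Risk-neutral probability p = (e^0.09 − 0.6065)/(1.6487 − 0.6065) = 0.4876/1.0422 = 0.4679
Terminal stock prices: S_uu = 339.8, S_ud = 125, S_dd = 45.98
Terminal payoffs (S − K): max(204.8, 0) = 204.8, max(-10, 0) = 0, max(-89.02, 0) = 0
Node u (S = 206.1): V_u = e^(−0.09)·[0.4679·204.7852 + 0.5321·0.0000] = 87.5725
Node d (S = 75.82): V_d = e^(−0.09)·[0.4679·0.0000 + 0.5321·0.0000] = 0.0000
Node 0 (S = 125): V_0 = e^(−0.09)·[0.4679·87.5725 + 0.5321·0.0000] = 37.4487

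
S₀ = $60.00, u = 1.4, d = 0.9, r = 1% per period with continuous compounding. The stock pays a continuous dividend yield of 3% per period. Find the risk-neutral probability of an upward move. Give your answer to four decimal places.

Per-period risk-free factor R = e^0.01 = 1.0101; dividend-adjusted growth = e^(0.01−0.03) = 0.9802.
Risk-neutral probability p = (0.9802 − 0.9)/(1.4 − 0.9) = 0.0802/0.5000 = 0.1604

p = 0.1604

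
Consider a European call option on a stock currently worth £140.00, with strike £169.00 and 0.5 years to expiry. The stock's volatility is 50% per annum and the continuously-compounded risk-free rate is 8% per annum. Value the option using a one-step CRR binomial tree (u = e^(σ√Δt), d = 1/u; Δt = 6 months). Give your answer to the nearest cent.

CRR parameters: u = e^(σ√Δt) = e^(0.5·√0.5) = 1.4241, d = 1/u = 0.7022
Per-period rate: rΔt = 0.08·0.5 = 0.04, so R = e^0.04 = 1.0408
Risk-neutral probability p = (e^0.04 − 0.7022)/(1.4241 − 0.7022) = 0.3386/0.7219 = 0.4691
Terminal stock prices: S_u = 199.4, S_d = 98.31
Terminal payoffs (S − K): max(30.38, 0) = 30.38, max(-70.69, 0) = 0
Node 0 (S = 140): V_0 = e^(−0.04)·[0.4691·30.3767 + 0.5309·0.0000] = 13.6895

£13.69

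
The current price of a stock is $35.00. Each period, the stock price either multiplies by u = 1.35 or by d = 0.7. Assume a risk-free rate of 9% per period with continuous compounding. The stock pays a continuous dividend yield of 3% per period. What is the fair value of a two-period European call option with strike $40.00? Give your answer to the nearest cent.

$6.16

Per-period risk-free factor R = e^0.09 = 1.0942; dividend-adjusted growth = e^(0.09−0.03) = 1.0618.
Risk-neutral probability p = (1.0618 − 0.7)/(1.35 − 0.7) = 0.3618/0.6500 = 0.5567
Terminal stock prices: S_uu = 63.79, S_ud = 33.07, S_dd = 17.15
Terminal payoffs (S − K): max(23.79, 0) = 23.79, max(-6.925, 0) = 0, max(-22.85, 0) = 0
Node u (S = 47.25): V_u = e^(−0.09)·[0.5567·23.7875 + 0.4433·0.0000] = 12.1021
Node d (S = 24.5): V_d = e^(−0.09)·[0.5567·0.0000 + 0.4433·0.0000] = 0.0000
Node 0 (S = 35): V_0 = e^(−0.09)·[0.5567·12.1021 + 0.4433·0.0000] = 6.1571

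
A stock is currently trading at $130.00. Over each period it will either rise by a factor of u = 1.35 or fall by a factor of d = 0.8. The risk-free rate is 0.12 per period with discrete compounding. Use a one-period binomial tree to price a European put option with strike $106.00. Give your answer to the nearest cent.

$0.75

Risk-neutral probability p = (1 + 0.12 − 0.8)/(1.35 − 0.8) = 0.3200/0.5500 = 0.5818
Terminal stock prices: S_u = 175.5, S_d = 104
Terminal payoffs (K − S): max(-69.5, 0) = 0, max(2, 0) = 2
Node 0 (S = 130): V_0 = 1/1.12·[0.5818·0.0000 + 0.4182·2.0000] = 0.7468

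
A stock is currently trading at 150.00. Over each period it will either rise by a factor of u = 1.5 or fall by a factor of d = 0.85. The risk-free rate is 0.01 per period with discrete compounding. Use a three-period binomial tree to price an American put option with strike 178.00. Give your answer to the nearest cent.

Risk-neutral probability p = (1 + 0.01 − 0.85)/(1.5 − 0.85) = 0.1600/0.6500 = 0.2462
Terminal stock prices: S_uuu = 506.2, S_uud = 286.9, S_udd = 162.6, S_ddd = 92.12
Terminal payoffs (K − S): max(-328.2, 0) = 0, max(-108.9, 0) = 0, max(15.44, 0) = 15.44, max(85.88, 0) = 85.88
Node uu (S = 337.5): continuation = 1/1.01·[0.2462·0.0000 + 0.7538·0.0000] = 0.0000; exercise value = 0.0000 ≤ continuation, so V_uu = 0.0000
Node ud (S = 191.2): continuation = 1/1.01·[0.2462·0.0000 + 0.7538·15.4375] = 11.5223; exercise value = 0.0000 ≤ continuation, so V_ud = 11.5223
Node dd (S = 108.4): continuation = 1/1.01·[0.2462·15.4375 + 0.7538·85.8813] = 67.8626; exercise value = 69.6250 > continuation, so V_dd = 69.6250 (exercise)
Node u (S = 225): continuation = 1/1.01·[0.2462·0.0000 + 0.7538·11.5223] = 8.6000; exercise value = 0.0000 ≤ continuation, so V_u = 8.6000
Node d (S = 127.5): continuation = 1/1.01·[0.2462·11.5223 + 0.7538·69.6250] = 54.7750; exercise value = 50.5000 ≤ continuation, so V_d = 54.7750
Node 0 (S = 150): continuation = 1/1.01·[0.2462·8.6000 + 0.7538·54.7750] = 42.9791; exercise value = 28.0000 ≤ continuation, so V_0 = 42.9791

42.98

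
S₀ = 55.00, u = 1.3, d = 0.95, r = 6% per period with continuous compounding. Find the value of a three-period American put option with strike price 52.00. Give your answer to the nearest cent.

1.27

Risk-neutral probability p = (e^0.06 − 0.95)/(1.3 − 0.95) = 0.1118/0.3500 = 0.3195
Terminal stock prices: S_uuu = 120.8, S_uud = 88.3, S_udd = 64.53, S_ddd = 47.16
Terminal payoffs (K − S): max(-68.84, 0) = 0, max(-36.3, 0) = 0, max(-12.53, 0) = 0, max(4.844, 0) = 4.844
Node uu (S = 92.95): continuation = e^(−0.06)·[0.3195·0.0000 + 0.6805·0.0000] = 0.0000; exercise value = 0.0000 ≤ continuation, so V_uu = 0.0000
Node ud (S = 67.92): continuation = e^(−0.06)·[0.3195·0.0000 + 0.6805·0.0000] = 0.0000; exercise value = 0.0000 ≤ continuation, so V_ud = 0.0000
Node dd (S = 49.64): continuation = e^(−0.06)·[0.3195·0.0000 + 0.6805·4.8444] = 3.1045; exercise value = 2.3625 ≤ continuation, so V_dd = 3.1045
Node u (S = 71.5): continuation = e^(−0.06)·[0.3195·0.0000 + 0.6805·0.0000] = 0.0000; exercise value = 0.0000 ≤ continuation, so V_u = 0.0000
Node d (S = 52.25): continuation = e^(−0.06)·[0.3195·0.0000 + 0.6805·3.1045] = 1.9895; exercise value = 0.0000 ≤ continuation, so V_d = 1.9895
Node 0 (S = 55): continuation = e^(−0.06)·[0.3195·0.0000 + 0.6805·1.9895] = 1.2749; exercise value = 0.0000 ≤ continuation, so V_0 = 1.2749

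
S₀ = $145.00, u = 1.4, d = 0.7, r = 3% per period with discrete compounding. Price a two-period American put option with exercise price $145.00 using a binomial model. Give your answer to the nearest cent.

$23.00

Risk-neutral probability p = (1 + 0.03 − 0.7)/(1.4 − 0.7) = 0.3300/0.7000 = 0.4714
Terminal stock prices: S_uu = 284.2, S_ud = 142.1, S_dd = 71.05
Terminal payoffs (K − S): max(-139.2, 0) = 0, max(2.9, 0) = 2.9, max(73.95, 0) = 73.95
Node u (S = 203): continuation = 1/1.03·[0.4714·0.0000 + 0.5286·2.9000] = 1.4882; exercise value = 0.0000 ≤ continuation, so V_u = 1.4882
Node d (S = 101.5): continuation = 1/1.03·[0.4714·2.9000 + 0.5286·73.9500] = 39.2767; exercise value = 43.5000 > continuation, so V_d = 43.5000 (exercise)
Node 0 (S = 145): continuation = 1/1.03·[0.4714·1.4882 + 0.5286·43.5000] = 23.0043; exercise value = 0.0000 ≤ continuation, so V_0 = 23.0043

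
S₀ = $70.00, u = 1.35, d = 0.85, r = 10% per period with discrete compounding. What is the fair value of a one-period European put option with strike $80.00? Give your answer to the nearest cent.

Risk-neutral probability p = (1 + 0.1 − 0.85)/(1.35 − 0.85) = 0.2500/0.5000 = 0.5000
Terminal stock prices: S_u = 94.5, S_d = 59.5
Terminal payoffs (K − S): max(-14.5, 0) = 0, max(20.5, 0) = 20.5
Node 0 (S = 70): V_0 = 1/1.1·[0.5000·0.0000 + 0.5000·20.5000] = 9.3182

$9.32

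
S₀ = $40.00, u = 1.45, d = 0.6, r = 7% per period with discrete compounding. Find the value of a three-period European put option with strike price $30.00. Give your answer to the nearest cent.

$4.03

Risk-neutral probability p = (1 + 0.07 − 0.6)/(1.45 − 0.6) = 0.4700/0.8500 = 0.5529
Terminal stock prices: S_uuu = 121.9, S_uud = 50.46, S_udd = 20.88, S_ddd = 8.64
Terminal payoffs (K − S): max(-91.94, 0) = 0, max(-20.46, 0) = 0, max(9.12, 0) = 9.12, max(21.36, 0) = 21.36
Node uu (S = 84.1): V_uu = 1/1.07·[0.5529·0.0000 + 0.4471·0.0000] = 0.0000
Node ud (S = 34.8): V_ud = 1/1.07·[0.5529·0.0000 + 0.4471·9.1200] = 3.8104
Node dd (S = 14.4): V_dd = 1/1.07·[0.5529·9.1200 + 0.4471·21.3600] = 13.6374
Node u (S = 58): V_u = 1/1.07·[0.5529·0.0000 + 0.4471·3.8104] = 1.5920
Node d (S = 24): V_d = 1/1.07·[0.5529·3.8104 + 0.4471·13.6374] = 7.6670
Node 0 (S = 40): V_0 = 1/1.07·[0.5529·1.5920 + 0.4471·7.6670] = 4.0261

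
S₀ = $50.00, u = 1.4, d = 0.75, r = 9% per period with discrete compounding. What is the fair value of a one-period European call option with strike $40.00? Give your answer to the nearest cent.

Risk-neutral probability p = (1 + 0.09 − 0.75)/(1.4 − 0.75) = 0.3400/0.6500 = 0.5231
Terminal stock prices: S_u = 70, S_d = 37.5
Terminal payoffs (S − K): max(30, 0) = 30, max(-2.5, 0) = 0
Node 0 (S = 50): V_0 = 1/1.09·[0.5231·30.0000 + 0.4769·0.0000] = 14.3966

$14.40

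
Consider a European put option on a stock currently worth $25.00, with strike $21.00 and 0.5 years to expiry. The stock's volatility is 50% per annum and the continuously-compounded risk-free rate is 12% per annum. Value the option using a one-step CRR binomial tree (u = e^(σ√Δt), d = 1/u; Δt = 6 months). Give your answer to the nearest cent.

$1.63

CRR parameters: u = e^(σ√Δt) = e^(0.5·√0.5) = 1.4241, d = 1/u = 0.7022
Per-period rate: rΔt = 0.12·0.5 = 0.06, so R = e^0.06 = 1.0618
Risk-neutral probability p = (e^0.06 − 0.7022)/(1.4241 − 0.7022) = 0.3596/0.7219 = 0.4982
Terminal stock prices: S_u = 35.6, S_d = 17.55
Terminal payoffs (K − S): max(-14.6, 0) = 0, max(3.445, 0) = 3.445
Node 0 (S = 25): V_0 = e^(−0.06)·[0.4982·0.0000 + 0.5018·3.4453] = 1.6282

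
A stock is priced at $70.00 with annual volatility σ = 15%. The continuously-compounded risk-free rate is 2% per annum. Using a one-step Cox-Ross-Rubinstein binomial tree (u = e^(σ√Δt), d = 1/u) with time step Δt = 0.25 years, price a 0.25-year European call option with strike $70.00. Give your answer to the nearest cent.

$2.79

CRR parameters: u = e^(σ√Δt) = e^(0.15·√0.25) = 1.0779, d = 1/u = 0.9277
Per-period rate: rΔt = 0.02·0.25 = 0.005, so R = e^0.005 = 1.0050
Risk-neutral probability p = (e^0.005 − 0.9277)/(1.0779 − 0.9277) = 0.0773/0.1501 = 0.5146
Terminal stock prices: S_u = 75.45, S_d = 64.94
Terminal payoffs (S − K): max(5.452, 0) = 5.452, max(-5.058, 0) = 0
Node 0 (S = 70): V_0 = e^(−0.005)·[0.5146·5.4519 + 0.4854·0.0000] = 2.7918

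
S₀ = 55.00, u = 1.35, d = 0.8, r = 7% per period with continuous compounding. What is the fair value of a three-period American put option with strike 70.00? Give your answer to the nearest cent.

Risk-neutral probability p = (e^0.07 − 0.8)/(1.35 − 0.8) = 0.2725/0.5500 = 0.4955
Terminal stock prices: S_uuu = 135.3, S_uud = 80.19, S_udd = 47.52, S_ddd = 28.16
Terminal payoffs (K − S): max(-65.32, 0) = 0, max(-10.19, 0) = 0, max(22.48, 0) = 22.48, max(41.84, 0) = 41.84
Node uu (S = 100.2): continuation = e^(−0.07)·[0.4955·0.0000 + 0.5045·0.0000] = 0.0000; exercise value = 0.0000 ≤ continuation, so V_uu = 0.0000
Node ud (S = 59.4): continuation = e^(−0.07)·[0.4955·0.0000 + 0.5045·22.4800] = 10.5751; exercise value = 10.6000 > continuation, so V_ud = 10.6000 (exercise)
Node dd (S = 35.2): continuation = e^(−0.07)·[0.4955·22.4800 + 0.5045·41.8400] = 30.0676; exercise value = 34.8000 > continuation, so V_dd = 34.8000 (exercise)
Node u (S = 74.25): continuation = e^(−0.07)·[0.4955·0.0000 + 0.5045·10.6000] = 4.9865; exercise value = 0.0000 ≤ continuation, so V_u = 4.9865
Node d (S = 44): continuation = e^(−0.07)·[0.4955·10.6000 + 0.5045·34.8000] = 21.2676; exercise value = 26.0000 > continuation, so V_d = 26.0000 (exercise)
Node 0 (S = 55): continuation = e^(−0.07)·[0.4955·4.9865 + 0.5045·26.0000] = 14.5346; exercise value = 15.0000 > continuation, so V_0 = 15.0000 (exercise)

15.00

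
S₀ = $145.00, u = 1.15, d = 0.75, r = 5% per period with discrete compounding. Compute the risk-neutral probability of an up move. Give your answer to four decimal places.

p = 0.7500

Risk-neutral probability p = (1 + 0.05 − 0.75)/(1.15 − 0.75) = 0.3000/0.4000 = 0.7500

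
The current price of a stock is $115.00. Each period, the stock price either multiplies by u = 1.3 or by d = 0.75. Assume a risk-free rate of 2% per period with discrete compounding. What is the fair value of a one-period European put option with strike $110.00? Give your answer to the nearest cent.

$11.85

Risk-neutral probability p = (1 + 0.02 − 0.75)/(1.3 − 0.75) = 0.2700/0.5500 = 0.4909
Terminal stock prices: S_u = 149.5, S_d = 86.25
Terminal payoffs (K − S): max(-39.5, 0) = 0, max(23.75, 0) = 23.75
Node 0 (S = 115): V_0 = 1/1.02·[0.4909·0.0000 + 0.5091·23.7500] = 11.8538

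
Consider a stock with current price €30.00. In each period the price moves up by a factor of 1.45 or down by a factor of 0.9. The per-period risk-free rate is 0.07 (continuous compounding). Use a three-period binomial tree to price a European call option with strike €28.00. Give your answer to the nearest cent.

Risk-neutral probability p = (e^0.07 − 0.9)/(1.45 − 0.9) = 0.1725/0.5500 = 0.3137
Terminal stock prices: S_uuu = 91.46, S_uud = 56.77, S_udd = 35.23, S_ddd = 21.87
Terminal payoffs (S − K): max(63.46, 0) = 63.46, max(28.77, 0) = 28.77, max(7.235, 0) = 7.235, max(-6.13, 0) = 0
Node uu (S = 63.08): V_uu = e^(−0.07)·[0.3137·63.4587 + 0.6863·28.7675] = 36.9680
Node ud (S = 39.15): V_ud = e^(−0.07)·[0.3137·28.7675 + 0.6863·7.2350] = 13.0430
Node dd (S = 24.3): V_dd = e^(−0.07)·[0.3137·7.2350 + 0.6863·0.0000] = 2.1159
Node u (S = 43.5): V_u = e^(−0.07)·[0.3137·36.9680 + 0.6863·13.0430] = 19.1580
Node d (S = 27): V_d = e^(−0.07)·[0.3137·13.0430 + 0.6863·2.1159] = 5.1684
Node 0 (S = 30): V_0 = e^(−0.07)·[0.3137·19.1580 + 0.6863·5.1684] = 8.9102

€8.91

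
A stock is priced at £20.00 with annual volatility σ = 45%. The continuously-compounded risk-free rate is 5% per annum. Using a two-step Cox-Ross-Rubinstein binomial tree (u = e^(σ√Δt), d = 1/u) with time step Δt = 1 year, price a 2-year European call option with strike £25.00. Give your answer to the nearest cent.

£4.32

CRR parameters: u = e^(σ√Δt) = e^(0.45·√1) = 1.5683, d = 1/u = 0.6376
Per-period rate: rΔt = 0.05·1 = 0.05, so R = e^0.05 = 1.0513
Risk-neutral probability p = (e^0.05 − 0.6376)/(1.5683 − 0.6376) = 0.4136/0.9307 = 0.4445
Terminal stock prices: S_uu = 49.19, S_ud = 20, S_dd = 8.131
Terminal payoffs (S − K): max(24.19, 0) = 24.19, max(-5, 0) = 0, max(-16.87, 0) = 0
Node u (S = 31.37): V_u = e^(−0.05)·[0.4445·24.1921 + 0.5555·0.0000] = 10.2278
Node d (S = 12.75): V_d = e^(−0.05)·[0.4445·0.0000 + 0.5555·0.0000] = 0.0000
Node 0 (S = 20): V_0 = e^(−0.05)·[0.4445·10.2278 + 0.5555·0.0000] = 4.3240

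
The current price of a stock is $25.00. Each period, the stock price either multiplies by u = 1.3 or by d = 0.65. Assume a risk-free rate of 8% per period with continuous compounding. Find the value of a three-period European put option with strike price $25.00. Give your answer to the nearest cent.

$2.50

Risk-neutral probability p = (e^0.08 − 0.65)/(1.3 − 0.65) = 0.4333/0.6500 = 0.6666
Terminal stock prices: S_uuu = 54.93, S_uud = 27.46, S_udd = 13.73, S_ddd = 6.866
Terminal payoffs (K − S): max(-29.93, 0) = 0, max(-2.463, 0) = 0, max(11.27, 0) = 11.27, max(18.13, 0) = 18.13
Node uu (S = 42.25): V_uu = e^(−0.08)·[0.6666·0.0000 + 0.3334·0.0000] = 0.0000
Node ud (S = 21.12): V_ud = e^(−0.08)·[0.6666·0.0000 + 0.3334·11.2687] = 3.4682
Node dd (S = 10.56): V_dd = e^(−0.08)·[0.6666·11.2687 + 0.3334·18.1344] = 12.5154
Node u (S = 32.5): V_u = e^(−0.08)·[0.6666·0.0000 + 0.3334·3.4682] = 1.0674
Node d (S = 16.25): V_d = e^(−0.08)·[0.6666·3.4682 + 0.3334·12.5154] = 5.9860
Node 0 (S = 25): V_0 = e^(−0.08)·[0.6666·1.0674 + 0.3334·5.9860] = 2.4992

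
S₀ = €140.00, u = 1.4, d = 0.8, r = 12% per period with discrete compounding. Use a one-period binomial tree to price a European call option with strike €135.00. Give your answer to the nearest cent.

€29.05

Risk-neutral probability p = (1 + 0.12 − 0.8)/(1.4 − 0.8) = 0.3200/0.6000 = 0.5333
Terminal stock prices: S_u = 196, S_d = 112
Terminal payoffs (S − K): max(61, 0) = 61, max(-23, 0) = 0
Node 0 (S = 140): V_0 = 1/1.12·[0.5333·61.0000 + 0.4667·0.0000] = 29.0476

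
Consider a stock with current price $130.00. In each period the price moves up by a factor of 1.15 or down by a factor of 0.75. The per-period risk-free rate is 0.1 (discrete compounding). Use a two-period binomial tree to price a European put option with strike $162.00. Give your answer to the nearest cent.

$10.16

Risk-neutral probability p = (1 + 0.1 − 0.75)/(1.15 − 0.75) = 0.3500/0.4000 = 0.8750
Terminal stock prices: S_uu = 171.9, S_ud = 112.1, S_dd = 73.12
Terminal payoffs (K − S): max(-9.925, 0) = 0, max(49.88, 0) = 49.88, max(88.88, 0) = 88.88
Node u (S = 149.5): V_u = 1/1.1·[0.8750·0.0000 + 0.1250·49.8750] = 5.6676
Node d (S = 97.5): V_d = 1/1.1·[0.8750·49.8750 + 0.1250·88.8750] = 49.7727
Node 0 (S = 130): V_0 = 1/1.1·[0.8750·5.6676 + 0.1250·49.7727] = 10.1643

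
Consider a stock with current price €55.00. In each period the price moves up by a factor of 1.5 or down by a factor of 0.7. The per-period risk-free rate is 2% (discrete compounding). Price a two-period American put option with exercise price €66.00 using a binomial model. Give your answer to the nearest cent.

Risk-neutral probability p = (1 + 0.02 − 0.7)/(1.5 − 0.7) = 0.3200/0.8000 = 0.4000
Terminal stock prices: S_uu = 123.8, S_ud = 57.75, S_dd = 26.95
Terminal payoffs (K − S): max(-57.75, 0) = 0, max(8.25, 0) = 8.25, max(39.05, 0) = 39.05
Node u (S = 82.5): continuation = 1/1.02·[0.4000·0.0000 + 0.6000·8.2500] = 4.8529; exercise value = 0.0000 ≤ continuation, so V_u = 4.8529
Node d (S = 38.5): continuation = 1/1.02·[0.4000·8.2500 + 0.6000·39.0500] = 26.2059; exercise value = 27.5000 > continuation, so V_d = 27.5000 (exercise)
Node 0 (S = 55): continuation = 1/1.02·[0.4000·4.8529 + 0.6000·27.5000] = 18.0796; exercise value = 11.0000 ≤ continuation, so V_0 = 18.0796

€18.08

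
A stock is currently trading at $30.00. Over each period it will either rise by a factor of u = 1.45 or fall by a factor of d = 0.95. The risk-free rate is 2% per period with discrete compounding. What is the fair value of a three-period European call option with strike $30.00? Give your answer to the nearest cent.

Risk-neutral probability p = (1 + 0.02 − 0.95)/(1.45 − 0.95) = 0.0700/0.5000 = 0.1400
Terminal stock prices: S_uuu = 91.46, S_uud = 59.92, S_udd = 39.26, S_ddd = 25.72
Terminal payoffs (S − K): max(61.46, 0) = 61.46, max(29.92, 0) = 29.92, max(9.259, 0) = 9.259, max(-4.279, 0) = 0
Node uu (S = 63.08): V_uu = 1/1.02·[0.1400·61.4587 + 0.8600·29.9213] = 33.6632
Node ud (S = 41.32): V_ud = 1/1.02·[0.1400·29.9213 + 0.8600·9.2587] = 11.9132
Node dd (S = 27.07): V_dd = 1/1.02·[0.1400·9.2587 + 0.8600·0.0000] = 1.2708
Node u (S = 43.5): V_u = 1/1.02·[0.1400·33.6632 + 0.8600·11.9132] = 14.6649
Node d (S = 28.5): V_d = 1/1.02·[0.1400·11.9132 + 0.8600·1.2708] = 2.7066
Node 0 (S = 30): V_0 = 1/1.02·[0.1400·14.6649 + 0.8600·2.7066] = 4.2949

$4.29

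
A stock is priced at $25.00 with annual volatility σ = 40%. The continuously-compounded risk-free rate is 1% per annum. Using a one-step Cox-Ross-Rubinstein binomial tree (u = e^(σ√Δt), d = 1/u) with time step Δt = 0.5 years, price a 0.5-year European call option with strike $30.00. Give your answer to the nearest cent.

CRR parameters: u = e^(σ√Δt) = e^(0.4·√0.5) = 1.3269, d = 1/u = 0.7536
Per-period rate: rΔt = 0.01·0.5 = 0.005, so R = e^0.005 = 1.0050
Risk-neutral probability p = (e^0.005 − 0.7536)/(1.3269 − 0.7536) = 0.2514/0.5733 = 0.4385
Terminal stock prices: S_u = 33.17, S_d = 18.84
Terminal payoffs (S − K): max(3.172, 0) = 3.172, max(-11.16, 0) = 0
Node 0 (S = 25): V_0 = e^(−0.005)·[0.4385·3.1724 + 0.5615·0.0000] = 1.3842

$1.38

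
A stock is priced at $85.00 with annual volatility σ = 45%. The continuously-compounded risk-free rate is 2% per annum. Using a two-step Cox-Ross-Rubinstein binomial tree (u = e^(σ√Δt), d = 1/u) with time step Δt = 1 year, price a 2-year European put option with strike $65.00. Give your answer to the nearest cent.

$10.14

CRR parameters: u = e^(σ√Δt) = e^(0.45·√1) = 1.5683, d = 1/u = 0.6376
Per-period rate: rΔt = 0.02·1 = 0.02, so R = e^0.02 = 1.0202
Risk-neutral probability p = (e^0.02 − 0.6376)/(1.5683 − 0.6376) = 0.3826/0.9307 = 0.4111
Terminal stock prices: S_uu = 209.1, S_ud = 85, S_dd = 34.56
Terminal payoffs (K − S): max(-144.1, 0) = 0, max(-20, 0) = 0, max(30.44, 0) = 30.44
Node u (S = 133.3): V_u = e^(−0.02)·[0.4111·0.0000 + 0.5889·0.0000] = 0.0000
Node d (S = 54.2): V_d = e^(−0.02)·[0.4111·0.0000 + 0.5889·30.4416] = 17.5731
Node 0 (S = 85): V_0 = e^(−0.02)·[0.4111·0.0000 + 0.5889·17.5731] = 10.1444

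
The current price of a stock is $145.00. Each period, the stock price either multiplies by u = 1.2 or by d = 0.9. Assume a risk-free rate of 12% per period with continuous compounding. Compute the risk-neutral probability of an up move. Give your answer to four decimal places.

Risk-neutral probability p = (e^0.12 − 0.9)/(1.2 − 0.9) = 0.2275/0.3000 = 0.7583

p = 0.7583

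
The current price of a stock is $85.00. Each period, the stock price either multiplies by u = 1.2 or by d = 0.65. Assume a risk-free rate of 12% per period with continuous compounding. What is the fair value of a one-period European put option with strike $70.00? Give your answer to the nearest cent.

Risk-neutral probability p = (e^0.12 − 0.65)/(1.2 − 0.65) = 0.4775/0.5500 = 0.8682
Terminal stock prices: S_u = 102, S_d = 55.25
Terminal payoffs (K − S): max(-32, 0) = 0, max(14.75, 0) = 14.75
Node 0 (S = 85): V_0 = e^(−0.12)·[0.8682·0.0000 + 0.1318·14.7500] = 1.7245

$1.72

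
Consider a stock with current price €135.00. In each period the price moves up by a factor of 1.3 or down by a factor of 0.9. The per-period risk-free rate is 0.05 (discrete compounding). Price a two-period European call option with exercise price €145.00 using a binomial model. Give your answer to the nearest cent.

€16.11

Risk-neutral probability p = (1 + 0.05 − 0.9)/(1.3 − 0.9) = 0.1500/0.4000 = 0.3750
Terminal stock prices: S_uu = 228.2, S_ud = 158, S_dd = 109.4
Terminal payoffs (S − K): max(83.15, 0) = 83.15, max(12.95, 0) = 12.95, max(-35.65, 0) = 0
Node u (S = 175.5): V_u = 1/1.05·[0.3750·83.1500 + 0.6250·12.9500] = 37.4048
Node d (S = 121.5): V_d = 1/1.05·[0.3750·12.9500 + 0.6250·0.0000] = 4.6250
Node 0 (S = 135): V_0 = 1/1.05·[0.3750·37.4048 + 0.6250·4.6250] = 16.1118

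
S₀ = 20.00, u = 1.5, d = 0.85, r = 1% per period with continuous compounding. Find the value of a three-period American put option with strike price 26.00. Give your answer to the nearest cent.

7.61

Risk-neutral probability p = (e^0.01 − 0.85)/(1.5 − 0.85) = 0.1601/0.6500 = 0.2462
Terminal stock prices: S_uuu = 67.5, S_uud = 38.25, S_udd = 21.67, S_ddd = 12.28
Terminal payoffs (K − S): max(-41.5, 0) = 0, max(-12.25, 0) = 0, max(4.325, 0) = 4.325, max(13.72, 0) = 13.72
Node uu (S = 45): continuation = e^(−0.01)·[0.2462·0.0000 + 0.7538·0.0000] = 0.0000; exercise value = 0.0000 ≤ continuation, so V_uu = 0.0000
Node ud (S = 25.5): continuation = e^(−0.01)·[0.2462·0.0000 + 0.7538·4.3250] = 3.2276; exercise value = 0.5000 ≤ continuation, so V_ud = 3.2276
Node dd (S = 14.45): continuation = e^(−0.01)·[0.2462·4.3250 + 0.7538·13.7175] = 11.2913; exercise value = 11.5500 > continuation, so V_dd = 11.5500 (exercise)
Node u (S = 30): continuation = e^(−0.01)·[0.2462·0.0000 + 0.7538·3.2276] = 2.4087; exercise value = 0.0000 ≤ continuation, so V_u = 2.4087
Node d (S = 17): continuation = e^(−0.01)·[0.2462·3.2276 + 0.7538·11.5500] = 9.4062; exercise value = 9.0000 ≤ continuation, so V_d = 9.4062
Node 0 (S = 20): continuation = e^(−0.01)·[0.2462·2.4087 + 0.7538·9.4062] = 7.6068; exercise value = 6.0000 ≤ continuation, so V_0 = 7.6068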